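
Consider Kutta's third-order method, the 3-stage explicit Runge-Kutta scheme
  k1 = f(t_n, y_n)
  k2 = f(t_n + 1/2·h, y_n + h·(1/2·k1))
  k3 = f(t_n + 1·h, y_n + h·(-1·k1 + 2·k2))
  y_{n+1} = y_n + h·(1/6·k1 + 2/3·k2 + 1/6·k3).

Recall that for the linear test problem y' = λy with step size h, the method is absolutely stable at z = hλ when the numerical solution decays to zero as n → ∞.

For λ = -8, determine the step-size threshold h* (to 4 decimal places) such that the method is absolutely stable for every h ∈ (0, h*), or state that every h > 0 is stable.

On y'=λy, z=hλ:
  order 3, 3-stage ⇒ R(z)=1+z+z^2/2+z^3/6
  (e.g. R(-0.53)=0.58564, |R|=0.58564)

Need |R(x)|<1, x<0.
x=-0.53: |R|=0.5856
|R(-2.63)|=1.2035 |R(-1.82)|=0.1686 |R(-0.83)|=0.4192
Bisect:
  x_lo=-3.2667 |R|=2.7411  x_hi=-0.2717 |R|=0.7619
  mid=-1.76922 |R|=0.12713 →hi
  mid=-2.51797 |R|=1.00862 →lo
  mid=-2.14360 |R|=0.48773 →hi
  mid=-2.33079 |R|=0.72486 →hi
  mid=-2.42438 |R|=0.86050 →hi
  mid=-2.47118 |R|=0.93295 →hi
  mid=-2.49458 |R|=0.97037 →hi
  mid=-2.50627 |R|=0.98939 →hi
  ...
  [-2.51286,-2.51267] ⇒ x*=-2.5127
So |R|<1 on (-2.5127, 0).

(-2.5127,0); λ=-8 ⇒ h* = 0.3141.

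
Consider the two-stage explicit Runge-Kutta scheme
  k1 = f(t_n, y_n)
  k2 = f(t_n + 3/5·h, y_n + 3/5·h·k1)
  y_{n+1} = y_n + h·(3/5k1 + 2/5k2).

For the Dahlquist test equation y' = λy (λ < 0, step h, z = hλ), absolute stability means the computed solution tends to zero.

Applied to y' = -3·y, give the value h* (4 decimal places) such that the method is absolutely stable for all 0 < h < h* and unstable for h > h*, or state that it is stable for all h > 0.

With y'=λy (z=hλ):
  k1=λy_n ⇒ h·k1=z·y_n;  k2=λ(1+3/5z)y_n ⇒ h·k2=z(1+3/5z)y_n
  y_{n+1}/y_n = 1 + 3/5z + 2/5z(1+3/5z) = 1 + z + 6/25z²
  so R(z) = 1 + z + 6/25z².

Boundary: |R(x)|=1, x<0.
x=-0.35: |R|=0.6794
R=1: x+6/25x²=0 ⇒ x=−25/6=-4.1667; min R=1−1/(4·6/25)=-0.0417>−1
Confirm numerically:
  x=-4.052: |R|=0.88849 <1
  x=-3.586: |R|=0.50026 <1
  x=-2.743: |R|=0.06277 <1
  x=-4.702: |R|=1.60411 >1
  x=-4.582: |R|=1.45673 >1
  x=-4.521: |R|=1.38447 >1
Interval (-4.1667, 0).

(-4.1667,0); λ=-3 ⇒ h* = (25/6)/3 = 1.3889.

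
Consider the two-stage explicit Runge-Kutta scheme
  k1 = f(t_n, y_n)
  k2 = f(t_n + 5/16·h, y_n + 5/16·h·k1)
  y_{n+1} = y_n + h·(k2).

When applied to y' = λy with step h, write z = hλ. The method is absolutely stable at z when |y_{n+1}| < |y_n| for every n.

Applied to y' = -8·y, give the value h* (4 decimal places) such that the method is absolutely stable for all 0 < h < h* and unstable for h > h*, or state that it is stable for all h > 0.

Set f=λy, z=hλ:
  k1=λy_n ⇒ h·k1=z·y_n;  k2=λ(1+5/16z)y_n ⇒ h·k2=z(1+5/16z)y_n
  y_{n+1}/y_n = 1 + z(1+5/16z) = 1 + z + 5/16z²
  R(z) = 1 + z + 5/16z².

Find x<0 with |R(x)|<1.
x=-0.82: |R|=0.3901
R=1: x+5/16x²=0 ⇒ x=−16/5=-3.2000; min R=1−1/(4·5/16)=0.2000>−1
Confirm numerically:
  x=-3.026: |R|=0.83546 <1
  x=-2.338: |R|=0.37020 <1
  x=-2.327: |R|=0.36517 <1
  x=-1.667: |R|=0.20140 <1
  x=-3.756: |R|=1.65260 >1
  x=-3.543: |R|=1.37977 >1
  x=-3.279: |R|=1.08095 >1
Stable set (-3.2000, 0).

(-3.2000,0); λ=-8 ⇒ h* = (16/5)/8 = 0.4000.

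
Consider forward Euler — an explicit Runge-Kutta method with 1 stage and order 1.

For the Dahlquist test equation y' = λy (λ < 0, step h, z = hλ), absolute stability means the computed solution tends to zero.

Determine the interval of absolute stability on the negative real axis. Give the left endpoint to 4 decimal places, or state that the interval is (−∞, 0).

z∈(-2.0000,0).

With y'=λy (z=hλ):
  order 1, 1-stage ⇒ R(z)=1+z
  (e.g. R(-1.28)=-0.28000, |R|=0.28000)

Need |R(x)|<1, x<0.
x=-1.28: |R|=0.2800
|R(-2.07)|=1.0700 |R(-1.79)|=0.7900 |R(-1.14)|=0.1400
Bisect:
  x_lo=-2.5057 |R|=1.5057  x_hi=-0.1362 |R|=0.8638
  mid=-1.32097 |R|=0.32097 →hi
  mid=-1.91334 |R|=0.91334 →hi
  mid=-2.20953 |R|=1.20953 →lo
  mid=-2.06143 |R|=1.06143 →lo
  mid=-1.98739 |R|=0.98739 →hi
  mid=-2.02441 |R|=1.02441 →lo
  mid=-2.00590 |R|=1.00590 →lo
  ...
  [-2.00011,-1.99997] ⇒ x*=-2.0000
So |R|<1 on (-2.0000, 0).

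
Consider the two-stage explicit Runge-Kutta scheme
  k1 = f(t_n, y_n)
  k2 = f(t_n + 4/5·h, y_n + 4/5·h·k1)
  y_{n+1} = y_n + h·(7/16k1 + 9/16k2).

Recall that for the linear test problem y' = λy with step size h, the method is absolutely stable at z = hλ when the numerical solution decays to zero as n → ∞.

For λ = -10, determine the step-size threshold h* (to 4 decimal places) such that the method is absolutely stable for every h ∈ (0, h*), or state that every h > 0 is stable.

On y'=λy, z=hλ:
  k1=λy_n ⇒ h·k1=z·y_n;  k2=λ(1+4/5z)y_n ⇒ h·k2=z(1+4/5z)y_n
  y_{n+1}/y_n = 1 + 7/16z + 9/16z(1+4/5z) = 1 + z + 9/20z²
  Hence R(z) = 1 + z + 9/20z².

Solve |R(x)|<1 on ℝ⁻.
x=-0.97: |R|=0.4534
R=1: x+9/20x²=0 ⇒ x=−20/9=-2.2222; min R=1−1/(4·9/20)=0.4444>−1
Confirm numerically:
  x=-2.133: |R|=0.91436 <1
  x=-1.697: |R|=0.59891 <1
  x=-1.250: |R|=0.45312 <1
  x=-2.579: |R|=1.41406 >1
  x=-2.548: |R|=1.37354 >1
So |R|<1 on (-2.2222, 0).

(-2.2222,0); λ=-10 ⇒ h* = (20/9)/10 = 0.2222.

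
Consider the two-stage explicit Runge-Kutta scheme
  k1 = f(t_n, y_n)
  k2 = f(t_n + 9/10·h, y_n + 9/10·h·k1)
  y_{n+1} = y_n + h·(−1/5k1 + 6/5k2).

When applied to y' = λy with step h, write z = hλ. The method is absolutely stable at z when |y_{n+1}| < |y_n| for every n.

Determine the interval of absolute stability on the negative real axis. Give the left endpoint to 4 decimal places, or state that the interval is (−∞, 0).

On y'=λy, z=hλ:
  k1=λy_n ⇒ h·k1=z·y_n;  k2=λ(1+9/10z)y_n ⇒ h·k2=z(1+9/10z)y_n
  y_{n+1}/y_n = 1 − 1/5z + 6/5z(1+9/10z) = 1 + z + 27/25z²
  so R(z) = 1 + z + 27/25z².

Boundary: |R(x)|=1, x<0.
x=-0.54: |R|=0.7749
R=1: x+27/25x²=0 ⇒ x=−25/27=-0.9259; min R=1−1/(4·27/25)=0.7685>−1
Confirm numerically:
  x=-0.693: |R|=0.82567 <1
  x=-0.605: |R|=0.79031 <1
  x=-0.574: |R|=0.78183 <1
  x=-1.460: |R|=1.84213 >1
  x=-1.342: |R|=1.60304 >1
  x=-1.087: |R|=1.18909 >1
Interval (-0.9259, 0).

z∈(-0.9259,0).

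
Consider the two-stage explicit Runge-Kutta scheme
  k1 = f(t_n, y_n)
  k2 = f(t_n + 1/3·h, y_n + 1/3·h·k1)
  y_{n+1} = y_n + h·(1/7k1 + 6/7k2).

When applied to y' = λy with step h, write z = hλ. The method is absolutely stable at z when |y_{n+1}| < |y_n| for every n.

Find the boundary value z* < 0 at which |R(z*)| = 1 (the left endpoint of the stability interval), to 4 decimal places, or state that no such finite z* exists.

z* = -3.5000.

Set f=λy, z=hλ:
  k1=λy_n ⇒ h·k1=z·y_n;  k2=λ(1+1/3z)y_n ⇒ h·k2=z(1+1/3z)y_n
  y_{n+1}/y_n = 1 + 1/7z + 6/7z(1+1/3z) = 1 + z + 2/7z²
  Hence R(z) = 1 + z + 2/7z².

Solve |R(x)|<1 on ℝ⁻.
x=-0.33: |R|=0.7011
R=1: x+2/7x²=0 ⇒ x=−7/2=-3.5000; min R=1−1/(4·2/7)=0.1250>−1
Confirm numerically:
  x=-2.631: |R|=0.34676 <1
  x=-2.607: |R|=0.33484 <1
  x=-2.392: |R|=0.24276 <1
  x=-3.695: |R|=1.20586 >1
  x=-3.610: |R|=1.11346 >1
So |R|<1 on (-3.5000, 0).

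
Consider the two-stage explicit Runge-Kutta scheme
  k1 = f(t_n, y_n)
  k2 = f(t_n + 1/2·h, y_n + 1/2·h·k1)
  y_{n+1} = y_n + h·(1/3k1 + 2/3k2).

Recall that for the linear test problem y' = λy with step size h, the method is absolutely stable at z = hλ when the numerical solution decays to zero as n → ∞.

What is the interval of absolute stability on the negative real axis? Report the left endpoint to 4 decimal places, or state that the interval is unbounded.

(-3.0000, 0).

On y'=λy, z=hλ:
  k1=λy_n ⇒ h·k1=z·y_n;  k2=λ(1+1/2z)y_n ⇒ h·k2=z(1+1/2z)y_n
  y_{n+1}/y_n = 1 + 1/3z + 2/3z(1+1/2z) = 1 + z + 1/3z²
  Hence R(z) = 1 + z + 1/3z².

Boundary: |R(x)|=1, x<0.
x=-0.37: |R|=0.6756
R=1: x+1/3x²=0 ⇒ x=−3=-3.0000; min R=1−1/(4·1/3)=0.2500>−1
Confirm numerically:
  x=-2.305: |R|=0.46601 <1
  x=-2.222: |R|=0.42376 <1
  x=-1.972: |R|=0.32426 <1
  x=-1.948: |R|=0.31690 <1
  x=-3.505: |R|=1.59001 >1
  x=-3.368: |R|=1.41314 >1
Stable set (-3.0000, 0).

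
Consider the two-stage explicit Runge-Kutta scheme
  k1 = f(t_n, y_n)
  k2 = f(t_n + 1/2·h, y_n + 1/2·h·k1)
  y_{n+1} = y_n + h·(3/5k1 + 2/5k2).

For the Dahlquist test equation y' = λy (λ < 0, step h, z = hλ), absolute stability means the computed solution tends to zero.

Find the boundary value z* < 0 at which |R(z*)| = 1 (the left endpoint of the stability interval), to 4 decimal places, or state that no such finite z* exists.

On y'=λy, z=hλ:
  k1=λy_n ⇒ h·k1=z·y_n;  k2=λ(1+1/2z)y_n ⇒ h·k2=z(1+1/2z)y_n
  y_{n+1}/y_n = 1 + 3/5z + 2/5z(1+1/2z) = 1 + z + 1/5z²
  Hence R(z) = 1 + z + 1/5z².

Solve |R(x)|<1 on ℝ⁻.
x=-0.45: |R|=0.5905
R=1: x+1/5x²=0 ⇒ x=−5=-5.0000; min R=1−1/(4·1/5)=-0.2500>−1
Confirm numerically:
  x=-4.777: |R|=0.78695 <1
  x=-4.141: |R|=0.28858 <1
  x=-2.836: |R|=0.22742 <1
  x=-5.323: |R|=1.34387 >1
  x=-5.026: |R|=1.02614 >1
Interval (-5.0000, 0).

left endpoint -5.0000.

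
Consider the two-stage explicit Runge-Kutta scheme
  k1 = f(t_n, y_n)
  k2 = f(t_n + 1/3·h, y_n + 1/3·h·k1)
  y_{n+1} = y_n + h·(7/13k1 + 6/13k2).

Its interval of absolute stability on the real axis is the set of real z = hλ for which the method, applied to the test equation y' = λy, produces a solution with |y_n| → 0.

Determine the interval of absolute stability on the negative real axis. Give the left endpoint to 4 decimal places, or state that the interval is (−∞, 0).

On y'=λy, z=hλ:
  k1=λy_n ⇒ h·k1=z·y_n;  k2=λ(1+1/3z)y_n ⇒ h·k2=z(1+1/3z)y_n
  y_{n+1}/y_n = 1 + 7/13z + 6/13z(1+1/3z) = 1 + z + 2/13z²
  so R(z) = 1 + z + 2/13z².

Boundary: |R(x)|=1, x<0.
x=-0.52: |R|=0.5216
R=1: x+2/13x²=0 ⇒ x=−13/2=-6.5000; min R=1−1/(4·2/13)=-0.6250>−1
Confirm numerically:
  x=-5.447: |R|=0.11759 <1
  x=-5.413: |R|=0.09478 <1
  x=-2.998: |R|=0.61523 <1
  x=-6.545: |R|=1.04531 >1
  x=-6.530: |R|=1.03014 >1
So |R|<1 on (-6.5000, 0).

z∈(-6.5000,0).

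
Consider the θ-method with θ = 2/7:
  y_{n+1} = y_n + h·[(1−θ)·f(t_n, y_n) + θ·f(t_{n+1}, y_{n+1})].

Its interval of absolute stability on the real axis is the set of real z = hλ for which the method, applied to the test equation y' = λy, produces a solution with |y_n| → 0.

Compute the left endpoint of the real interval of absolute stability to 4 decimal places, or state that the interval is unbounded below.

z* = -4.6667.

On y'=λy, z=hλ:
  y_{n+1} = y_n + z·[5/7·y_n + 2/7·y_{n+1}] ⇒ (1 − 2/7z)y_{n+1} = (1 + 5/7z)y_n
  ⇒ R(z) = (1 + 5/7z)/(1 − 2/7z).

Solve |R(x)|<1 on ℝ⁻.
x=-0.43: |R|=0.6170
R=−1: 1+5/7x = −1+2/7x ⇒ -3/7x=2 ⇒ x=2/(-3/7)=-4.6667
Confirm numerically:
  x=-4.469: |R|=0.96279 <1
  x=-3.408: |R|=0.72669 <1
  x=-2.299: |R|=0.38757 <1
  x=-5.147: |R|=1.08332 >1
  x=-5.129: |R|=1.08037 >1
  x=-5.089: |R|=1.07376 >1
Interval (-4.6667, 0).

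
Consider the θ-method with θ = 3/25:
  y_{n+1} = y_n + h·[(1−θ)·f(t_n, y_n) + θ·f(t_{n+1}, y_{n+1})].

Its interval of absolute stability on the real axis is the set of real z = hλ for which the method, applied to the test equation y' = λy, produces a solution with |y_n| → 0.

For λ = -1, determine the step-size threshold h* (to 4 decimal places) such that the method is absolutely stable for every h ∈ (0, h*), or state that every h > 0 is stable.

Test eqn y'=λy, z=hλ:
  y_{n+1} = y_n + z·[22/25·y_n + 3/25·y_{n+1}] ⇒ (1 − 3/25z)y_{n+1} = (1 + 22/25z)y_n
  so R(z) = (1 + 22/25z)/(1 − 3/25z).

Solve |R(x)|<1 on ℝ⁻.
x=-0.44: |R|=0.5821
R=−1: 1+22/25x = −1+3/25x ⇒ -19/25x=2 ⇒ x=2/(-19/25)=-2.6316
Confirm numerically:
  x=-2.222: |R|=0.75425 <1
  x=-1.890: |R|=0.54059 <1
  x=-1.811: |R|=0.48769 <1
  x=-3.212: |R|=1.31840 >1
  x=-3.168: |R|=1.29539 >1
  x=-2.969: |R|=1.18908 >1
Stable set (-2.6316, 0).

(-2.6316,0); λ=-1 ⇒ h* = (50/19)/1 = 2.6316.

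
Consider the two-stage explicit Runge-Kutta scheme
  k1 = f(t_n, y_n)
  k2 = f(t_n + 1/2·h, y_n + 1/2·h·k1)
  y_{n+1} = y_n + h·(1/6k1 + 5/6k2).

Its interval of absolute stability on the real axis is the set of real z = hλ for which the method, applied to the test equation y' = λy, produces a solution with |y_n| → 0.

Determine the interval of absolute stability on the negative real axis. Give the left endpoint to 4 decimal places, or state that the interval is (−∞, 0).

Test eqn y'=λy, z=hλ:
  k1=λy_n ⇒ h·k1=z·y_n;  k2=λ(1+1/2z)y_n ⇒ h·k2=z(1+1/2z)y_n
  y_{n+1}/y_n = 1 + 1/6z + 5/6z(1+1/2z) = 1 + z + 5/12z²
  R(z) = 1 + z + 5/12z².

Find x<0 with |R(x)|<1.
x=-0.79: |R|=0.4700
R=1: x+5/12x²=0 ⇒ x=−12/5=-2.4000; min R=1−1/(4·5/12)=0.4000>−1
Confirm numerically:
  x=-2.186: |R|=0.80508 <1
  x=-1.539: |R|=0.44788 <1
  x=-1.099: |R|=0.40425 <1
  x=-1.061: |R|=0.40805 <1
  x=-2.670: |R|=1.30038 >1
  x=-2.625: |R|=1.24609 >1
Interval (-2.4000, 0).

(-2.4000, 0).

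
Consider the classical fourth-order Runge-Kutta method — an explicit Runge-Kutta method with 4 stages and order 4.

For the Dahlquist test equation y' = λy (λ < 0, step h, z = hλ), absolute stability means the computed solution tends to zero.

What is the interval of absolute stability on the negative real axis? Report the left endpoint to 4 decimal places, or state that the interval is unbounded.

z∈(-2.7853,0).

Test eqn y'=λy, z=hλ:
  order 4, 4-stage ⇒ R(z)=1+z+z^2/2+z^3/6+z^4/24
  (e.g. R(-0.49)=0.61284, |R|=0.61284)

Solve |R(x)|<1 on ℝ⁻.
x=-0.49: |R|=0.6128
|R(-3.15)|=1.7043 |R(-2.95)|=1.2781 |R(-0.97)|=0.3852
Bisect:
  x_lo=-3.6576 |R|=3.3333  x_hi=-0.0962 |R|=0.9083
  mid=-1.87691 |R|=0.29958 →hi
  mid=-2.76725 |R|=0.97313 →hi
  mid=-3.21242 |R|=1.85951 →lo
  mid=-2.98983 |R|=1.35479 →lo
  mid=-2.87854 |R|=1.14993 →lo
  mid=-2.82289 |R|=1.05818 →lo
  mid=-2.79507 |R|=1.01484 →lo
  ...
  [-2.78551,-2.78529] ⇒ x*=-2.7853
Interval (-2.7853, 0).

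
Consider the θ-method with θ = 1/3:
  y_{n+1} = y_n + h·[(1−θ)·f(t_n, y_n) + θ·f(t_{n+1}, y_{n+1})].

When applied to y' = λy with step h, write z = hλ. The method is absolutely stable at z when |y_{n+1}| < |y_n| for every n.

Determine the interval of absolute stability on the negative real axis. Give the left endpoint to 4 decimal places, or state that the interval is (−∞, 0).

On y'=λy, z=hλ:
  y_{n+1} = y_n + z·[2/3·y_n + 1/3·y_{n+1}] ⇒ (1 − 1/3z)y_{n+1} = (1 + 2/3z)y_n
  R(z) = (1 + 2/3z)/(1 − 1/3z).

Solve |R(x)|<1 on ℝ⁻.
x=-0.43: |R|=0.6239
R=−1: 1+2/3x = −1+1/3x ⇒ -1/3x=2 ⇒ x=2/(-1/3)=-6.0000
Confirm numerically:
  x=-5.974: |R|=0.99710 <1
  x=-5.610: |R|=0.95470 <1
  x=-5.126: |R|=0.89244 <1
  x=-3.975: |R|=0.70968 <1
  x=-6.479: |R|=1.05053 >1
  x=-6.278: |R|=1.02996 >1
Stable set (-6.0000, 0).

z∈(-6.0000,0).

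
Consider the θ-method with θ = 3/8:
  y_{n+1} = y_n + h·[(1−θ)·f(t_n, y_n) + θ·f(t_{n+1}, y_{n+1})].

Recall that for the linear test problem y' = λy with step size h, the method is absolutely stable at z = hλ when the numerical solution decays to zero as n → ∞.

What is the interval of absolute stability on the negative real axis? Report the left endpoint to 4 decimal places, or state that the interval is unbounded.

On y'=λy, z=hλ:
  y_{n+1} = y_n + z·[5/8·y_n + 3/8·y_{n+1}] ⇒ (1 − 3/8z)y_{n+1} = (1 + 5/8z)y_n
  so R(z) = (1 + 5/8z)/(1 − 3/8z).

Solve |R(x)|<1 on ℝ⁻.
x=-0.62: |R|=0.4970
R=−1: 1+5/8x = −1+3/8x ⇒ -1/4x=2 ⇒ x=2/(-1/4)=-8.0000
Confirm numerically:
  x=-6.130: |R|=0.85828 <1
  x=-5.057: |R|=0.74598 <1
  x=-4.128: |R|=0.62009 <1
  x=-8.403: |R|=1.02427 >1
  x=-8.306: |R|=1.01859 >1
So |R|<1 on (-8.0000, 0).

z∈(-8.0000,0).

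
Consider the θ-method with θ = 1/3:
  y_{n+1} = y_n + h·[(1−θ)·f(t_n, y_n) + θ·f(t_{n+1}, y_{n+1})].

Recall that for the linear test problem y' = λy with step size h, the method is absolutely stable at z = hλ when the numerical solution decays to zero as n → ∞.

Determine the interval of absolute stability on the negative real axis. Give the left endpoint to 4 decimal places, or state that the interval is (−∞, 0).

Set f=λy, z=hλ:
  y_{n+1} = y_n + z·[2/3·y_n + 1/3·y_{n+1}] ⇒ (1 − 1/3z)y_{n+1} = (1 + 2/3z)y_n
  Hence R(z) = (1 + 2/3z)/(1 − 1/3z).

Find x<0 with |R(x)|<1.
x=-0.89: |R|=0.3136
R=−1: 1+2/3x = −1+1/3x ⇒ -1/3x=2 ⇒ x=2/(-1/3)=-6.0000
Confirm numerically:
  x=-5.362: |R|=0.92370 <1
  x=-4.898: |R|=0.86047 <1
  x=-3.374: |R|=0.58801 <1
  x=-2.600: |R|=0.39286 <1
  x=-6.296: |R|=1.03184 >1
  x=-6.278: |R|=1.02996 >1
  x=-6.151: |R|=1.01650 >1
Interval (-6.0000, 0).

z∈(-6.0000,0).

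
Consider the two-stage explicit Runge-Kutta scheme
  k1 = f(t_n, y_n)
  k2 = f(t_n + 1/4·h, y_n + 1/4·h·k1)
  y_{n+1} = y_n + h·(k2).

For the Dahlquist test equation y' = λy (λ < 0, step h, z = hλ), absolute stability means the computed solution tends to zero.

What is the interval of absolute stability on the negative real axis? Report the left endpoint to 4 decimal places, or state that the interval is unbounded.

Set f=λy, z=hλ:
  k1=λy_n ⇒ h·k1=z·y_n;  k2=λ(1+1/4z)y_n ⇒ h·k2=z(1+1/4z)y_n
  y_{n+1}/y_n = 1 + z(1+1/4z) = 1 + z + 1/4z²
  R(z) = 1 + z + 1/4z².

Find x<0 with |R(x)|<1.
x=-0.8: |R|=0.3600
R=1: x+1/4x²=0 ⇒ x=−4=-4.0000; min R=1−1/(4·1/4)=0.0000>−1
Confirm numerically:
  x=-3.646: |R|=0.67733 <1
  x=-2.239: |R|=0.01428 <1
  x=-1.797: |R|=0.01030 <1
  x=-4.346: |R|=1.37593 >1
  x=-4.259: |R|=1.27577 >1
Stable set (-4.0000, 0).

(-4.0000, 0).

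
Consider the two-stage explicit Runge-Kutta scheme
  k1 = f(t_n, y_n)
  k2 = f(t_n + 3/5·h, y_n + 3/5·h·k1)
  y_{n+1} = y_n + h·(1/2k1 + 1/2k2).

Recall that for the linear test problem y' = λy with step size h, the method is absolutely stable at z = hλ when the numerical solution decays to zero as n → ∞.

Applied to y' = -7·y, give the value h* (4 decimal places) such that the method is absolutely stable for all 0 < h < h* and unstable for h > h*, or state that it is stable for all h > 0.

On y'=λy, z=hλ:
  k1=λy_n ⇒ h·k1=z·y_n;  k2=λ(1+3/5z)y_n ⇒ h·k2=z(1+3/5z)y_n
  y_{n+1}/y_n = 1 + 1/2z + 1/2z(1+3/5z) = 1 + z + 3/10z²
  ⇒ R(z) = 1 + z + 3/10z².

Boundary: |R(x)|=1, x<0.
x=-0.72: |R|=0.4355
R=1: x+3/10x²=0 ⇒ x=−10/3=-3.3333; min R=1−1/(4·3/10)=0.1667>−1
Confirm numerically:
  x=-3.123: |R|=0.80294 <1
  x=-2.188: |R|=0.24820 <1
  x=-2.120: |R|=0.22832 <1
  x=-3.816: |R|=1.55256 >1
  x=-3.647: |R|=1.34318 >1
  x=-3.436: |R|=1.10583 >1
Stable set (-3.3333, 0).

(-3.3333,0); λ=-7 ⇒ h* = (10/3)/7 = 0.4762.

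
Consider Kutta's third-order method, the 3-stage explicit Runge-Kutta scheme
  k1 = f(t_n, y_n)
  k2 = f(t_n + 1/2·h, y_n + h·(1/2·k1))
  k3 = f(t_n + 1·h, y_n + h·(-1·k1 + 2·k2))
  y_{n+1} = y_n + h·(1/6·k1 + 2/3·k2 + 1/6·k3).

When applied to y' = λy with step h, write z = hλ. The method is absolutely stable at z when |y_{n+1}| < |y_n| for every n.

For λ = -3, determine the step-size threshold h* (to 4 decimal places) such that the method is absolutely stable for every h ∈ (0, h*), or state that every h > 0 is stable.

Test eqn y'=λy, z=hλ:
  order 3, 3-stage ⇒ R(z)=1+z+z^2/2+z^3/6
  (e.g. R(-0.49)=0.61044, |R|=0.61044)

Find x<0 with |R(x)|<1.
x=-0.49: |R|=0.6104
|R(-2.58)|=1.1141 |R(-2.03)|=0.3638 |R(-0.67)|=0.5043
Bisect:
  x_lo=-2.9263 |R|=1.8211  x_hi=-0.1278 |R|=0.8800
  mid=-1.52703 |R|=0.04542 →hi
  mid=-2.22666 |R|=0.58762 →hi
  mid=-2.57647 |R|=1.10789 →lo
  mid=-2.40156 |R|=0.82632 →hi
  mid=-2.48902 |R|=0.96141 →hi
  mid=-2.53274 |R|=1.03318 →lo
  mid=-2.51088 |R|=0.99694 →hi
  mid=-2.52181 |R|=1.01497 →lo
  ...
  [-2.51276,-2.51259] ⇒ x*=-2.5127
Stable set (-2.5127, 0).

(-2.5127,0); λ=-3 ⇒ h* = 0.8376.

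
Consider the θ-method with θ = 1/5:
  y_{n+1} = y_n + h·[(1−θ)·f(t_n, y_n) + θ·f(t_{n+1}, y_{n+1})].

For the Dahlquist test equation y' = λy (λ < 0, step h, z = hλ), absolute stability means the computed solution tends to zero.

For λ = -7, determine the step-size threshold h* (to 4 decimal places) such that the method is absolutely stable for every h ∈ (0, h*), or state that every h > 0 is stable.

(-3.3333,0); λ=-7 ⇒ h* = (10/3)/7 = 0.4762.

With y'=λy (z=hλ):
  y_{n+1} = y_n + z·[4/5·y_n + 1/5·y_{n+1}] ⇒ (1 − 1/5z)y_{n+1} = (1 + 4/5z)y_n
  Hence R(z) = (1 + 4/5z)/(1 − 1/5z).

Boundary: |R(x)|=1, x<0.
x=-0.58: |R|=0.4803
R=−1: 1+4/5x = −1+1/5x ⇒ -3/5x=2 ⇒ x=2/(-3/5)=-3.3333
Confirm numerically:
  x=-3.222: |R|=0.95938 <1
  x=-3.173: |R|=0.94115 <1
  x=-2.874: |R|=0.82499 <1
  x=-1.563: |R|=0.19077 <1
  x=-3.621: |R|=1.10010 >1
  x=-3.533: |R|=1.07020 >1
So |R|<1 on (-3.3333, 0).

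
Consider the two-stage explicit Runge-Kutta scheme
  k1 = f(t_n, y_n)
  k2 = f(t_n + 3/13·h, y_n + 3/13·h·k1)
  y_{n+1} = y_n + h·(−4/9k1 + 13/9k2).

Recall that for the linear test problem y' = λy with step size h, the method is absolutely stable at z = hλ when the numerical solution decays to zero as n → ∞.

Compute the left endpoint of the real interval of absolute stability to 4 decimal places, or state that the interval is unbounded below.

z* = -3.0000.

On y'=λy, z=hλ:
  k1=λy_n ⇒ h·k1=z·y_n;  k2=λ(1+3/13z)y_n ⇒ h·k2=z(1+3/13z)y_n
  y_{n+1}/y_n = 1 − 4/9z + 13/9z(1+3/13z) = 1 + z + 1/3z²
  R(z) = 1 + z + 1/3z².

Solve |R(x)|<1 on ℝ⁻.
x=-0.37: |R|=0.6756
R=1: x+1/3x²=0 ⇒ x=−3=-3.0000; min R=1−1/(4·1/3)=0.2500>−1
Confirm numerically:
  x=-2.719: |R|=0.74532 <1
  x=-1.467: |R|=0.25036 <1
  x=-1.232: |R|=0.27394 <1
  x=-1.202: |R|=0.27960 <1
  x=-3.585: |R|=1.69907 >1
  x=-3.375: |R|=1.42188 >1
Stable set (-3.0000, 0).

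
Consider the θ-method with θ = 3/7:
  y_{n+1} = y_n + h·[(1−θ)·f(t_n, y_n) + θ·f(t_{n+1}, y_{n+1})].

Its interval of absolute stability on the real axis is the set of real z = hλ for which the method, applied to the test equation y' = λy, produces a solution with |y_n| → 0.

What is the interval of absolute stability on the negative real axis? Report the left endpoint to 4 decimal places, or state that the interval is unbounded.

z∈(-14.0000,0).

Set f=λy, z=hλ:
  y_{n+1} = y_n + z·[4/7·y_n + 3/7·y_{n+1}] ⇒ (1 − 3/7z)y_{n+1} = (1 + 4/7z)y_n
  so R(z) = (1 + 4/7z)/(1 − 3/7z).

Boundary: |R(x)|=1, x<0.
x=-0.76: |R|=0.4267
R=−1: 1+4/7x = −1+3/7x ⇒ -1/7x=2 ⇒ x=2/(-1/7)=-14.0000
Confirm numerically:
  x=-12.899: |R|=0.97591 <1
  x=-10.753: |R|=0.91729 <1
  x=-10.139: |R|=0.89681 <1
  x=-9.194: |R|=0.86103 <1
  x=-14.531: |R|=1.01050 >1
  x=-14.379: |R|=1.00756 >1
So |R|<1 on (-14.0000, 0).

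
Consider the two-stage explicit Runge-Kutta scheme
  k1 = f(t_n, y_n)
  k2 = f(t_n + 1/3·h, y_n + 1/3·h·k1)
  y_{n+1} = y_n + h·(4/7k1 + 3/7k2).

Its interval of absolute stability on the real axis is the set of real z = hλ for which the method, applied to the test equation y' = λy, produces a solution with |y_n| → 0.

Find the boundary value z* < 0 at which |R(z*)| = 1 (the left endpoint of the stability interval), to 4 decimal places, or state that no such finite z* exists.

left endpoint -7.0000.

On y'=λy, z=hλ:
  k1=λy_n ⇒ h·k1=z·y_n;  k2=λ(1+1/3z)y_n ⇒ h·k2=z(1+1/3z)y_n
  y_{n+1}/y_n = 1 + 4/7z + 3/7z(1+1/3z) = 1 + z + 1/7z²
  ⇒ R(z) = 1 + z + 1/7z².

Boundary: |R(x)|=1, x<0.
x=-0.71: |R|=0.3620
R=1: x+1/7x²=0 ⇒ x=−7=-7.0000; min R=1−1/(4·1/7)=-0.7500>−1
Confirm numerically:
  x=-5.267: |R|=0.30396 <1
  x=-4.383: |R|=0.63862 <1
  x=-3.231: |R|=0.73966 <1
  x=-2.811: |R|=0.68218 <1
  x=-7.199: |R|=1.20466 >1
  x=-7.106: |R|=1.10761 >1
  x=-7.029: |R|=1.02912 >1
So |R|<1 on (-7.0000, 0).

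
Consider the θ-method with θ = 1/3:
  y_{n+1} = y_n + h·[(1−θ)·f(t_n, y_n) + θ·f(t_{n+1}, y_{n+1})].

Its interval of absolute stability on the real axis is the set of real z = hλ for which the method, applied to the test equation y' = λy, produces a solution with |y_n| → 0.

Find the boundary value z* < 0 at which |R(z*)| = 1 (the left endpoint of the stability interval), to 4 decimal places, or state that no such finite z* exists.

With y'=λy (z=hλ):
  y_{n+1} = y_n + z·[2/3·y_n + 1/3·y_{n+1}] ⇒ (1 − 1/3z)y_{n+1} = (1 + 2/3z)y_n
  so R(z) = (1 + 2/3z)/(1 − 1/3z).

Find x<0 with |R(x)|<1.
x=-0.8: |R|=0.3684
R=−1: 1+2/3x = −1+1/3x ⇒ -1/3x=2 ⇒ x=2/(-1/3)=-6.0000
Confirm numerically:
  x=-4.451: |R|=0.79211 <1
  x=-3.149: |R|=0.53635 <1
  x=-3.030: |R|=0.50746 <1
  x=-6.498: |R|=1.05243 >1
  x=-6.367: |R|=1.03918 >1
Stable set (-6.0000, 0).

z* = -6.0000.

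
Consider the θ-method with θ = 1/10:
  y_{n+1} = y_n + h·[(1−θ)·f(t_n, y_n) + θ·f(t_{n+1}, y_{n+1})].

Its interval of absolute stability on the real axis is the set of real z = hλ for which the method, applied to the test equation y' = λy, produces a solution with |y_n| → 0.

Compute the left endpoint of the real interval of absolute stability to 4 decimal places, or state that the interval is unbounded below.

Set f=λy, z=hλ:
  y_{n+1} = y_n + z·[9/10·y_n + 1/10·y_{n+1}] ⇒ (1 − 1/10z)y_{n+1} = (1 + 9/10z)y_n
  ⇒ R(z) = (1 + 9/10z)/(1 − 1/10z).

Need |R(x)|<1, x<0.
x=-1.04: |R|=0.0580
R=−1: 1+9/10x = −1+1/10x ⇒ -4/5x=2 ⇒ x=2/(-4/5)=-2.5000
Confirm numerically:
  x=-2.141: |R|=0.76345 <1
  x=-1.493: |R|=0.29905 <1
  x=-1.475: |R|=0.28540 <1
  x=-2.822: |R|=1.20090 >1
  x=-2.788: |R|=1.18017 >1
Interval (-2.5000, 0).

left endpoint -2.5000.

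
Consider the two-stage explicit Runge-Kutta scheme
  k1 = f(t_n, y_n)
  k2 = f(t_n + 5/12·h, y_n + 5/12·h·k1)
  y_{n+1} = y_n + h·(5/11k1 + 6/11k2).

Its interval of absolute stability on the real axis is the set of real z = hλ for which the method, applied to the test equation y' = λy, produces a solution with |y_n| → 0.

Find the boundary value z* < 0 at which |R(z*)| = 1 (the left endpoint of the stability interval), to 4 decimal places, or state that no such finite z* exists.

left endpoint -4.4000.

On y'=λy, z=hλ:
  k1=λy_n ⇒ h·k1=z·y_n;  k2=λ(1+5/12z)y_n ⇒ h·k2=z(1+5/12z)y_n
  y_{n+1}/y_n = 1 + 5/11z + 6/11z(1+5/12z) = 1 + z + 5/22z²
  Hence R(z) = 1 + z + 5/22z².

Find x<0 with |R(x)|<1.
x=-1.5: |R|=0.0114
R=1: x+5/22x²=0 ⇒ x=−22/5=-4.4000; min R=1−1/(4·5/22)=-0.1000>−1
Confirm numerically:
  x=-3.823: |R|=0.49867 <1
  x=-3.271: |R|=0.16069 <1
  x=-2.275: |R|=0.09872 <1
  x=-1.871: |R|=0.07540 <1
  x=-4.970: |R|=1.64384 >1
  x=-4.744: |R|=1.37089 >1
Stable set (-4.4000, 0).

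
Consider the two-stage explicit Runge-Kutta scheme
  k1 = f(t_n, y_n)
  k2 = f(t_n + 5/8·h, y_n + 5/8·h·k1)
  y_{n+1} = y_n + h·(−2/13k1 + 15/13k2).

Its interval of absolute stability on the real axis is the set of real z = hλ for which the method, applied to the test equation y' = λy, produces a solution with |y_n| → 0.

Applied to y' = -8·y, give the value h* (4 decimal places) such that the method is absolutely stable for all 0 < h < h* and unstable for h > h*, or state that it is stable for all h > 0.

On y'=λy, z=hλ:
  k1=λy_n ⇒ h·k1=z·y_n;  k2=λ(1+5/8z)y_n ⇒ h·k2=z(1+5/8z)y_n
  y_{n+1}/y_n = 1 − 2/13z + 15/13z(1+5/8z) = 1 + z + 75/104z²
  Hence R(z) = 1 + z + 75/104z².

Solve |R(x)|<1 on ℝ⁻.
x=-0.56: |R|=0.6662
R=1: x+75/104x²=0 ⇒ x=−104/75=-1.3867; min R=1−1/(4·75/104)=0.6533>−1
Confirm numerically:
  x=-1.257: |R|=0.88246 <1
  x=-0.738: |R|=0.65477 <1
  x=-0.692: |R|=0.65333 <1
  x=-1.965: |R|=1.81954 >1
  x=-1.925: |R|=1.74733 >1
  x=-1.875: |R|=1.66031 >1
So |R|<1 on (-1.3867, 0).

(-1.3867,0); λ=-8 ⇒ h* = (104/75)/8 = 0.1733.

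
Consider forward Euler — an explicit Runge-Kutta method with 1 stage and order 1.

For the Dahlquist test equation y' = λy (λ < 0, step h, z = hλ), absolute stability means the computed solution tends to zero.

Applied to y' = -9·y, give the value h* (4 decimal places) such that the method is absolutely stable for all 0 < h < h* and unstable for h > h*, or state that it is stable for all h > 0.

Test eqn y'=λy, z=hλ:
  order 1, 1-stage ⇒ R(z)=1+z
  (e.g. R(-1.34)=-0.34000, |R|=0.34000)

Need |R(x)|<1, x<0.
x=-1.34: |R|=0.3400
|R(-1.41)|=0.4100 |R(-1.19)|=0.1900 |R(-1.03)|=0.0300
Bisect:
  x_lo=-2.3079 |R|=1.3079  x_hi=-0.0639 |R|=0.9361
  mid=-1.18588 |R|=0.18588 →hi
  mid=-1.74687 |R|=0.74687 →hi
  mid=-2.02736 |R|=1.02736 →lo
  mid=-1.88711 |R|=0.88711 →hi
  mid=-1.95724 |R|=0.95724 →hi
  mid=-1.99230 |R|=0.99230 →hi
  mid=-2.00983 |R|=1.00983 →lo
  ...
  [-2.00011,-1.99997] ⇒ x*=-2.0000
Stable set (-2.0000, 0).

(-2.0000,0); λ=-9 ⇒ h* = 0.2222.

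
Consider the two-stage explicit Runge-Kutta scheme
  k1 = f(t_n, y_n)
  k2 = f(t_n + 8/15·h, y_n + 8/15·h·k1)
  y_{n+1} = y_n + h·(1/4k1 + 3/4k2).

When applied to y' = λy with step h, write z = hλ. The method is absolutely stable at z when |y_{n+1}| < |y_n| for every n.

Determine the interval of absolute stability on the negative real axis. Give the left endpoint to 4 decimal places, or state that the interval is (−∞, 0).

On y'=λy, z=hλ:
  k1=λy_n ⇒ h·k1=z·y_n;  k2=λ(1+8/15z)y_n ⇒ h·k2=z(1+8/15z)y_n
  y_{n+1}/y_n = 1 + 1/4z + 3/4z(1+8/15z) = 1 + z + 2/5z²
  Hence R(z) = 1 + z + 2/5z².

Find x<0 with |R(x)|<1.
x=-0.72: |R|=0.4874
R=1: x+2/5x²=0 ⇒ x=−5/2=-2.5000; min R=1−1/(4·2/5)=0.3750>−1
Confirm numerically:
  x=-2.234: |R|=0.76230 <1
  x=-1.380: |R|=0.38176 <1
  x=-1.060: |R|=0.38944 <1
  x=-3.059: |R|=1.68399 >1
  x=-2.966: |R|=1.55286 >1
  x=-2.874: |R|=1.42995 >1
Stable set (-2.5000, 0).

z∈(-2.5000,0).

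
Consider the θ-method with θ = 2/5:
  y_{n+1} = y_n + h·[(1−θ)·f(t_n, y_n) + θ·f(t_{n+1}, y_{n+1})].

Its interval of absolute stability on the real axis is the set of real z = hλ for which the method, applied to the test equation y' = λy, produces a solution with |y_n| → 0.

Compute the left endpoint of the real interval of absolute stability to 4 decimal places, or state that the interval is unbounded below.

left endpoint -10.0000.

With y'=λy (z=hλ):
  y_{n+1} = y_n + z·[3/5·y_n + 2/5·y_{n+1}] ⇒ (1 − 2/5z)y_{n+1} = (1 + 3/5z)y_n
  Hence R(z) = (1 + 3/5z)/(1 − 2/5z).

Boundary: |R(x)|=1, x<0.
x=-0.34: |R|=0.7007
R=−1: 1+3/5x = −1+2/5x ⇒ -1/5x=2 ⇒ x=2/(-1/5)=-10.0000
Confirm numerically:
  x=-8.395: |R|=0.92634 <1
  x=-8.148: |R|=0.91304 <1
  x=-6.231: |R|=0.78416 <1
  x=-10.355: |R|=1.01381 >1
  x=-10.153: |R|=1.00605 >1
  x=-10.057: |R|=1.00227 >1
So |R|<1 on (-10.0000, 0).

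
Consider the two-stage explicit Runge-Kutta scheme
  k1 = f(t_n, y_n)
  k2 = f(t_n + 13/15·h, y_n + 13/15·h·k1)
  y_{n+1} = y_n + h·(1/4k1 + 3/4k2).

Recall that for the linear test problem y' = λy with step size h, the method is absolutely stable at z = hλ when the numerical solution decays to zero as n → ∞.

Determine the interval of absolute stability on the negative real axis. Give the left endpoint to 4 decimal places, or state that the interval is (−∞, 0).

Test eqn y'=λy, z=hλ:
  k1=λy_n ⇒ h·k1=z·y_n;  k2=λ(1+13/15z)y_n ⇒ h·k2=z(1+13/15z)y_n
  y_{n+1}/y_n = 1 + 1/4z + 3/4z(1+13/15z) = 1 + z + 13/20z²
  so R(z) = 1 + z + 13/20z².

Find x<0 with |R(x)|<1.
x=-0.71: |R|=0.6177
R=1: x+13/20x²=0 ⇒ x=−20/13=-1.5385; min R=1−1/(4·13/20)=0.6154>−1
Confirm numerically:
  x=-1.452: |R|=0.91840 <1
  x=-1.312: |R|=0.80687 <1
  x=-1.230: |R|=0.75338 <1
  x=-2.016: |R|=1.62577 >1
  x=-1.994: |R|=1.59042 >1
Stable set (-1.5385, 0).

(-1.5385, 0).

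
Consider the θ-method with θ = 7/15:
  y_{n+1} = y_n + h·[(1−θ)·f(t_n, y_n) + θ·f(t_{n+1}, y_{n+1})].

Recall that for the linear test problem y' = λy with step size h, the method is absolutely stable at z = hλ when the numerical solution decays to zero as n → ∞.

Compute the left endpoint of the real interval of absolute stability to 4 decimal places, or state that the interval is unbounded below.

With y'=λy (z=hλ):
  y_{n+1} = y_n + z·[8/15·y_n + 7/15·y_{n+1}] ⇒ (1 − 7/15z)y_{n+1} = (1 + 8/15z)y_n
  so R(z) = (1 + 8/15z)/(1 − 7/15z).

Need |R(x)|<1, x<0.
x=-0.74: |R|=0.4500
R=−1: 1+8/15x = −1+7/15x ⇒ -1/15x=2 ⇒ x=2/(-1/15)=-30.0000
Confirm numerically:
  x=-29.846: |R|=0.99931 <1
  x=-26.818: |R|=0.98430 <1
  x=-25.614: |R|=0.97743 <1
  x=-12.021: |R|=0.81866 <1
  x=-30.260: |R|=1.00115 >1
  x=-30.225: |R|=1.00099 >1
So |R|<1 on (-30.0000, 0).

z* = -30.0000.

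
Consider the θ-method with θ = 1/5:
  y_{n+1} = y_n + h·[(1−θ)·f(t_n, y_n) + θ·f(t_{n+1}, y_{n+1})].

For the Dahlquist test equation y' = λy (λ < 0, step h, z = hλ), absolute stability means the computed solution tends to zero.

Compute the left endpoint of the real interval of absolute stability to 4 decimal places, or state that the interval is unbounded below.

left endpoint -3.3333.

Set f=λy, z=hλ:
  y_{n+1} = y_n + z·[4/5·y_n + 1/5·y_{n+1}] ⇒ (1 − 1/5z)y_{n+1} = (1 + 4/5z)y_n
  ⇒ R(z) = (1 + 4/5z)/(1 − 1/5z).

Need |R(x)|<1, x<0.
x=-1.2: |R|=0.0323
R=−1: 1+4/5x = −1+1/5x ⇒ -3/5x=2 ⇒ x=2/(-3/5)=-3.3333
Confirm numerically:
  x=-2.606: |R|=0.71312 <1
  x=-2.079: |R|=0.46843 <1
  x=-1.642: |R|=0.23607 <1
  x=-3.620: |R|=1.09977 >1
  x=-3.394: |R|=1.02168 >1
So |R|<1 on (-3.3333, 0).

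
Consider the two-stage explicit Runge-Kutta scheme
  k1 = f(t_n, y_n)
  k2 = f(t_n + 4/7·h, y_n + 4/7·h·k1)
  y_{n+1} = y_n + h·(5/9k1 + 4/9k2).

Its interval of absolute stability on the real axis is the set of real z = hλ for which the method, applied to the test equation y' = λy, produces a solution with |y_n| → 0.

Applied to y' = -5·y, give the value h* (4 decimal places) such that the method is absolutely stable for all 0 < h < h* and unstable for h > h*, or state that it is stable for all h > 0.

(-3.9375,0); λ=-5 ⇒ h* = (63/16)/5 = 0.7875.

Test eqn y'=λy, z=hλ:
  k1=λy_n ⇒ h·k1=z·y_n;  k2=λ(1+4/7z)y_n ⇒ h·k2=z(1+4/7z)y_n
  y_{n+1}/y_n = 1 + 5/9z + 4/9z(1+4/7z) = 1 + z + 16/63z²
  ⇒ R(z) = 1 + z + 16/63z².

Find x<0 with |R(x)|<1.
x=-1.68: |R|=0.0368
R=1: x+16/63x²=0 ⇒ x=−63/16=-3.9375; min R=1−1/(4·16/63)=0.0156>−1
Confirm numerically:
  x=-3.824: |R|=0.88977 <1
  x=-2.773: |R|=0.17990 <1
  x=-2.232: |R|=0.03323 <1
  x=-4.387: |R|=1.50081 >1
  x=-4.066: |R|=1.13269 >1
  x=-4.052: |R|=1.11783 >1
So |R|<1 on (-3.9375, 0).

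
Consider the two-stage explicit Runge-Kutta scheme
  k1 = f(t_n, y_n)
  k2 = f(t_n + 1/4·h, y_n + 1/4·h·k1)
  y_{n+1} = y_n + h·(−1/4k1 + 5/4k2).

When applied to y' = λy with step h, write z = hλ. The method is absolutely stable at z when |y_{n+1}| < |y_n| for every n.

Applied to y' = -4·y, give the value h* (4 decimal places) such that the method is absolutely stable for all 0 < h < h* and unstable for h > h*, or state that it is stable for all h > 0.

With y'=λy (z=hλ):
  k1=λy_n ⇒ h·k1=z·y_n;  k2=λ(1+1/4z)y_n ⇒ h·k2=z(1+1/4z)y_n
  y_{n+1}/y_n = 1 − 1/4z + 5/4z(1+1/4z) = 1 + z + 5/16z²
  so R(z) = 1 + z + 5/16z².

Solve |R(x)|<1 on ℝ⁻.
x=-0.58: |R|=0.5251
R=1: x+5/16x²=0 ⇒ x=−16/5=-3.2000; min R=1−1/(4·5/16)=0.2000>−1
Confirm numerically:
  x=-2.698: |R|=0.57675 <1
  x=-2.427: |R|=0.41373 <1
  x=-2.072: |R|=0.26962 <1
  x=-3.475: |R|=1.29863 >1
  x=-3.344: |R|=1.15048 >1
So |R|<1 on (-3.2000, 0).

(-3.2000,0); λ=-4 ⇒ h* = (16/5)/4 = 0.8000.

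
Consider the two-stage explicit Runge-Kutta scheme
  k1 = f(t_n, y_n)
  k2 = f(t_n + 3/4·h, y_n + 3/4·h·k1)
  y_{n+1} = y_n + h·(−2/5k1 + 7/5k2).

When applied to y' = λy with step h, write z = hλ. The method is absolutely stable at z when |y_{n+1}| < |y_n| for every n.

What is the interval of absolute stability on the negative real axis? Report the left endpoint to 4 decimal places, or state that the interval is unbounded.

(-0.9524, 0).

Test eqn y'=λy, z=hλ:
  k1=λy_n ⇒ h·k1=z·y_n;  k2=λ(1+3/4z)y_n ⇒ h·k2=z(1+3/4z)y_n
  y_{n+1}/y_n = 1 − 2/5z + 7/5z(1+3/4z) = 1 + z + 21/20z²
  R(z) = 1 + z + 21/20z².

Solve |R(x)|<1 on ℝ⁻.
x=-1.77: |R|=2.5195
R=1: x+21/20x²=0 ⇒ x=−20/21=-0.9524; min R=1−1/(4·21/20)=0.7619>−1
Confirm numerically:
  x=-0.873: |R|=0.92724 <1
  x=-0.725: |R|=0.82691 <1
  x=-0.580: |R|=0.77322 <1
  x=-1.516: |R|=1.89717 >1
  x=-1.092: |R|=1.16009 >1
Stable set (-0.9524, 0).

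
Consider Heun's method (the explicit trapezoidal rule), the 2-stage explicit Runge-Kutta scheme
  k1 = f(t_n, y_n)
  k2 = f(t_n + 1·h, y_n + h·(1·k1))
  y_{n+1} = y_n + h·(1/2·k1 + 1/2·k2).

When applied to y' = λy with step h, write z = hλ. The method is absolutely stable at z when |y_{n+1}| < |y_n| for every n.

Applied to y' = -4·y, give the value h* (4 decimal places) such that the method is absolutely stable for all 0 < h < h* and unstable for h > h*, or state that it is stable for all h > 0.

On y'=λy, z=hλ:
  order 2, 2-stage ⇒ R(z)=1+z+z^2/2
  (e.g. R(-0.61)=0.57605, |R|=0.57605)

Solve |R(x)|<1 on ℝ⁻.
x=-0.61: |R|=0.5760
|R(-1.92)|=0.9232 |R(-1.12)|=0.5072 |R(-1.1)|=0.5050
Bisect:
  x_lo=-2.4991 |R|=1.6237  x_hi=-0.3612 |R|=0.7040
  mid=-1.43016 |R|=0.59252 →hi
  mid=-1.96463 |R|=0.96526 →hi
  mid=-2.23187 |R|=1.25875 →lo
  mid=-2.09825 |R|=1.10308 →lo
  mid=-2.03144 |R|=1.03193 →lo
  mid=-1.99804 |R|=0.99804 →hi
  mid=-2.01474 |R|=1.01485 →lo
  mid=-2.00639 |R|=1.00641 →lo
  mid=-2.00221 |R|=1.00221 →lo
  ...
  [-2.00012,-1.99999] ⇒ x*=-2.0000
So |R|<1 on (-2.0000, 0).

(-2.0000,0); λ=-4 ⇒ h* = 0.5000.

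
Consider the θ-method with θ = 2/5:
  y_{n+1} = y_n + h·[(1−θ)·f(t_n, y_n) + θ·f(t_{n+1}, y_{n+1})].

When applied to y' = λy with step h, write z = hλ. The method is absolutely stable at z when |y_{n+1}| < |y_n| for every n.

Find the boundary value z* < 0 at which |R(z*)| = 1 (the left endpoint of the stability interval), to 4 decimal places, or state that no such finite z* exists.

Set f=λy, z=hλ:
  y_{n+1} = y_n + z·[3/5·y_n + 2/5·y_{n+1}] ⇒ (1 − 2/5z)y_{n+1} = (1 + 3/5z)y_n
  ⇒ R(z) = (1 + 3/5z)/(1 − 2/5z).

Solve |R(x)|<1 on ℝ⁻.
x=-0.91: |R|=0.3328
R=−1: 1+3/5x = −1+2/5x ⇒ -1/5x=2 ⇒ x=2/(-1/5)=-10.0000
Confirm numerically:
  x=-9.052: |R|=0.95897 <1
  x=-8.767: |R|=0.94528 <1
  x=-8.355: |R|=0.92423 <1
  x=-10.509: |R|=1.01956 >1
  x=-10.303: |R|=1.01183 >1
Stable set (-10.0000, 0).

z* = -10.0000.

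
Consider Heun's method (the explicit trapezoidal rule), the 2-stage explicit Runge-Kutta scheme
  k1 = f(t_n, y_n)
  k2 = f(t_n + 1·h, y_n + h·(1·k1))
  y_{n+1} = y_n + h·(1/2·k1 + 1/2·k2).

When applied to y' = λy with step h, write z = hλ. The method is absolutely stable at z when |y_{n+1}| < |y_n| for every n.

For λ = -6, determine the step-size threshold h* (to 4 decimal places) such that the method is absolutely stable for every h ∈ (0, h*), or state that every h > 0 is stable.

(-2.0000,0); λ=-6 ⇒ h* = 0.3333.

On y'=λy, z=hλ:
  order 2, 2-stage ⇒ R(z)=1+z+z^2/2
  (e.g. R(-1.22)=0.52420, |R|=0.52420)

Solve |R(x)|<1 on ℝ⁻.
x=-1.22: |R|=0.5242
|R(-2.15)|=1.1612 |R(-1.9)|=0.9050 |R(-1.75)|=0.7812
Bisect:
  x_lo=-2.4061 |R|=1.4886  x_hi=-0.0917 |R|=0.9125
  mid=-1.24890 |R|=0.53098 →hi
  mid=-1.82750 |R|=0.84238 →hi
  mid=-2.11681 |R|=1.12363 →lo
  mid=-1.97216 |R|=0.97254 →hi
  mid=-2.04448 |R|=1.04547 →lo
  mid=-2.00832 |R|=1.00835 →lo
  mid=-1.99024 |R|=0.99028 →hi
  ...
  [-2.00013,-1.99998] ⇒ x*=-2.0000
So |R|<1 on (-2.0000, 0).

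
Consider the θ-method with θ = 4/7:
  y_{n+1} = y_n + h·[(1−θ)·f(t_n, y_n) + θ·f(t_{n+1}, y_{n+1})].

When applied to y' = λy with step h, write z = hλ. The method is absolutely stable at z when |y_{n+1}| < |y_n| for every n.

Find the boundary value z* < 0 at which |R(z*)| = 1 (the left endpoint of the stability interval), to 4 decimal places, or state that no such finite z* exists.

Set f=λy, z=hλ:
  y_{n+1} = y_n + z·[3/7·y_n + 4/7·y_{n+1}] ⇒ (1 − 4/7z)y_{n+1} = (1 + 3/7z)y_n
  R(z) = (1 + 3/7z)/(1 − 4/7z).

Solve |R(x)|<1 on ℝ⁻.
x=-1.78: |R|=0.1176
x=-2: |R|=0.0667
x=-10: |R|=0.4894
x=-100: |R|=0.7199
θ=4/7≥1/2 ⇒ |1+3/7x|<|1−4/7x| ∀x<0 ⇒ unbounded interval.

unbounded; (−∞, 0).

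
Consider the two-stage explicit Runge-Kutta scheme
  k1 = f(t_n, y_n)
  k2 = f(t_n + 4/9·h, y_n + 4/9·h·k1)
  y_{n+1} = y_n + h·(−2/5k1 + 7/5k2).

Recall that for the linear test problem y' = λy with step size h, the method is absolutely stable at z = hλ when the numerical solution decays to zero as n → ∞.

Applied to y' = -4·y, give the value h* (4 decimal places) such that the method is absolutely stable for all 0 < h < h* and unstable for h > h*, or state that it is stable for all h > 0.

(-1.6071,0); λ=-4 ⇒ h* = (45/28)/4 = 0.4018.

Set f=λy, z=hλ:
  k1=λy_n ⇒ h·k1=z·y_n;  k2=λ(1+4/9z)y_n ⇒ h·k2=z(1+4/9z)y_n
  y_{n+1}/y_n = 1 − 2/5z + 7/5z(1+4/9z) = 1 + z + 28/45z²
  ⇒ R(z) = 1 + z + 28/45z².

Solve |R(x)|<1 on ℝ⁻.
x=-1.41: |R|=0.8270
R=1: x+28/45x²=0 ⇒ x=−45/28=-1.6071; min R=1−1/(4·28/45)=0.5982>−1
Confirm numerically:
  x=-1.477: |R|=0.88040 <1
  x=-1.121: |R|=0.66091 <1
  x=-1.087: |R|=0.64820 <1
  x=-0.738: |R|=0.60089 <1
  x=-1.945: |R|=1.40888 >1
  x=-1.785: |R|=1.19754 >1
Interval (-1.6071, 0).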